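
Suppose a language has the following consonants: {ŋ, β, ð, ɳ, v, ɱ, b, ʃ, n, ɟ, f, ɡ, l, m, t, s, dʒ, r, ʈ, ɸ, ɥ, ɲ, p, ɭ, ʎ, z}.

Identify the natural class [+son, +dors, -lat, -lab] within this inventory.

ŋ, ɲ

Among the inventory, the [+sonorant] segments are /ŋ, ɳ, ɱ, n, l, m, r, ɥ, ɲ, ɭ, ʎ/.
Then [+dorsal] gives /ŋ, ɥ, ɲ, ʎ/.
Among these, [-lateral] gives /ŋ, ɥ, ɲ/.
Among these, [-labial] leaves /ŋ, ɲ/.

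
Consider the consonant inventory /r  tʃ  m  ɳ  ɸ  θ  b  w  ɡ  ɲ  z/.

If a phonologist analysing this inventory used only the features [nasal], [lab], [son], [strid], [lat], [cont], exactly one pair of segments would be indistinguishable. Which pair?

Both /ɳ/ and /ɲ/ are [+nasal], [−labial], [+sonorant], [−strident], [−lateral], [−continuant]. Since the list omits [dorsal] — which does distinguish the retroflex nasal from the palatal nasal — this pair collapses; all other pairs remain distinct.

ɳ, ɲ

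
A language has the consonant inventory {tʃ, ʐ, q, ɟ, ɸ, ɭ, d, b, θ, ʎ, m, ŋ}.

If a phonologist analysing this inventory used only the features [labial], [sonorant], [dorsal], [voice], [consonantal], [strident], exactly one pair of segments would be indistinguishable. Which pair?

ʎ, ŋ

On the given features, /ʎ/ and /ŋ/ have an identical profile: [−labial], [+sonorant], [+dorsal], [+voice], [+consonantal], [−strident]. No other two segments in the inventory coincide on all 6 features. (They do differ in [nasal], [lateral] and [back], which are not among the given features.)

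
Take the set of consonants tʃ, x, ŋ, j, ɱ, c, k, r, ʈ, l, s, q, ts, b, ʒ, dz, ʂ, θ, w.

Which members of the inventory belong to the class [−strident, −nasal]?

x, j, c, k, r, ʈ, l, q, b, θ, w

Checking each segment against [−strident], [−nasal]: /x/ (voiceless velar fricative), /j/ (palatal glide), /c/ (voiceless palatal stop), /k/ (voiceless velar stop), /r/ (alveolar trill), /ʈ/ (voiceless retroflex stop), among others, satisfy every feature; every other segment in the inventory fails at least one.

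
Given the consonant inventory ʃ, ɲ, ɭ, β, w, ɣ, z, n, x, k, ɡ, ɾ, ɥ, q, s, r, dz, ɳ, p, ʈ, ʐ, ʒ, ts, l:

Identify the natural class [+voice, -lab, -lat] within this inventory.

ɲ, ɣ, z, n, ɡ, ɾ, r, dz, ɳ, ʐ, ʒ

Eliminate segments failing any feature: /ʃ, x, k, q, s, p, ʈ, ts/ are [-voice]; /ɭ, l/ are [+lateral]; /β, w, ɥ/ are [+labial]. The remaining /ɲ, ɣ, z, n, ɡ, ɾ, r, dz, ɳ, ʐ, ʒ/ satisfy [+voice], [-labial], [-lateral].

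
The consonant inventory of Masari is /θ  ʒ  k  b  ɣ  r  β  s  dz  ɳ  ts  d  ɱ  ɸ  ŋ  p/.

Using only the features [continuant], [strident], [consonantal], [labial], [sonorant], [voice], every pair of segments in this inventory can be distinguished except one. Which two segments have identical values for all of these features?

ŋ, ɳ

/ŋ/ (velar nasal) and /ɳ/ (retroflex nasal) are both [−continuant], [−strident], [+consonantal], [−labial], [+sonorant], [+voice], so none of the listed features separates them. (They do differ in [coronal] and [dorsal], which are not among the given features.) Every other pair in the inventory differs on at least one listed feature.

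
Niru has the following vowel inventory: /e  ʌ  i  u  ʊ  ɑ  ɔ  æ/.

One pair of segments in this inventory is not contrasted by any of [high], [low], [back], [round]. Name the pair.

On the given features, /u/ and /ʊ/ have an identical profile: [+high], [−low], [+back], [+round]. No other two segments in the inventory coincide on all 4 features. (They do differ in [tense], which is not among the given features.)

u, ʊ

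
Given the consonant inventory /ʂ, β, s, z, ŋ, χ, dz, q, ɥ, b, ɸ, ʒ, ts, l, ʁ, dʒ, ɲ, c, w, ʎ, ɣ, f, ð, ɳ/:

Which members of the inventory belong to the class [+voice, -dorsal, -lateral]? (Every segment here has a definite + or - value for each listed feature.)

β, z, dz, b, ʒ, dʒ, ð, ɳ

First, the [+voice] segments are /β, z, ŋ, dz, ɥ, b, ʒ, l, ʁ, dʒ, ɲ, w, ʎ, ɣ, ð, ɳ/.
Then [-dorsal] gives /β, z, dz, b, ʒ, l, dʒ, ð, ɳ/.
Of those, [-lateral] leaves /β, z, dz, b, ʒ, dʒ, ð, ɳ/.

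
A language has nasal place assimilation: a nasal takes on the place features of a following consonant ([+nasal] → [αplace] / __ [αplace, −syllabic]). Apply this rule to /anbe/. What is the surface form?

The only nasal preceding a consonant is /n/ before /b/. /b/ is [+labial], so /n/ → /m/, giving [ambe].

[ambe]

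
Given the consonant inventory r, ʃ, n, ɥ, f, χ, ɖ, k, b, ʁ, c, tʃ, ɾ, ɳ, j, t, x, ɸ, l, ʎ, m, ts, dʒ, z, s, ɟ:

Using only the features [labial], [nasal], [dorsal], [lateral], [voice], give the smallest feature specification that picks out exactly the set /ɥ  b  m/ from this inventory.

[+voice, +labial]

Every target segment is [+voice], [+labial]; each remaining inventory member fails at least one of these. Each conjunct is needed — [+labial] alone would also admit /f, ɸ/; [+voice] alone would also admit /r, n, ɖ, ʁ, …/ — and no other single listed feature has exactly this extension, so two is the minimum.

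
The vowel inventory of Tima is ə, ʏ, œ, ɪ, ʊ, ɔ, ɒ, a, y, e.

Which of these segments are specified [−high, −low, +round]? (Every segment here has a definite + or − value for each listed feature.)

Among the inventory, the [−high] segments are /ə, œ, ɔ, ɒ, a, e/.
Intersecting with [−low] gives /ə, œ, ɔ, e/.
Among these, [+round] leaves /œ, ɔ/.

œ, ɔ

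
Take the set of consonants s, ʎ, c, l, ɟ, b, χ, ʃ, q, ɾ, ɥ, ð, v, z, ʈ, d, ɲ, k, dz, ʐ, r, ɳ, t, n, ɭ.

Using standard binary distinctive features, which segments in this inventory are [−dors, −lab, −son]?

Checking each segment against [−dorsal], [−labial], [−sonorant]: /s/ (voiceless alveolar fricative), /ʃ/ (voiceless postalveolar fricative), /ð/ (voiced dental fricative), /z/ (voiced alveolar fricative), /ʈ/ (voiceless retroflex stop), /d/ (voiced alveolar stop), among others, satisfy every feature; every other segment in the inventory fails at least one.

s, ʃ, ð, z, ʈ, d, dz, ʐ, t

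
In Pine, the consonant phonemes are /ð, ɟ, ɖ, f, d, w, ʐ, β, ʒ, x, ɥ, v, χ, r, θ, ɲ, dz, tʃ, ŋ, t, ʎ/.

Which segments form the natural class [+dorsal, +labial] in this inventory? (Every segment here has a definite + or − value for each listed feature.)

Checking each segment against [+dorsal], [+labial]: /w/ (labial-velar glide), /ɥ/ (labial-palatal glide) satisfy every feature; every other segment in the inventory fails at least one.

w, ɥ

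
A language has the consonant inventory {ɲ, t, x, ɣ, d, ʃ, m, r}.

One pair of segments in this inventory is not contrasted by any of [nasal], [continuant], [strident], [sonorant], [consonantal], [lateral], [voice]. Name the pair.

m, ɲ

/m/ (bilabial nasal) and /ɲ/ (palatal nasal) are both [+nasal], [−continuant], [−strident], [+sonorant], [+consonantal], [−lateral], [+voice], so none of the listed features separates them. (They do differ in [labial] and [dorsal], which are not among the given features.) Every other pair in the inventory differs on at least one listed feature.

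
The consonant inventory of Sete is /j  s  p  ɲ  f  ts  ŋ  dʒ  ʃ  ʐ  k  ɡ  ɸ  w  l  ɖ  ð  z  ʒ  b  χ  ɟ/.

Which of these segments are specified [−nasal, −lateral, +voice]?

j, dʒ, ʐ, ɡ, w, ɖ, ð, z, ʒ, b, ɟ

Eliminate segments failing any feature: /s, p, f, ts, ʃ, k, ɸ, χ/ are [−voice]; /ɲ, ŋ/ are [+nasal]; /l/ is [+lateral]. The remaining /j, dʒ, ʐ, ɡ, w, ɖ, ð, z, ʒ, b, ɟ/ satisfy [−nasal], [−lateral], [+voice].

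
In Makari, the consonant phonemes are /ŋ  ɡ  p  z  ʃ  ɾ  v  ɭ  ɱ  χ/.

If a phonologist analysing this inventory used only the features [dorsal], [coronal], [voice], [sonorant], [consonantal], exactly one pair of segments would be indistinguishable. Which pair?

On the given features, /ɭ/ and /ɾ/ have an identical profile: [−dorsal], [+coronal], [+voice], [+sonorant], [+consonantal]. No other two segments in the inventory coincide on all 5 features. (They do differ in [lateral] and [anterior], which are not among the given features.)

ɭ, ɾ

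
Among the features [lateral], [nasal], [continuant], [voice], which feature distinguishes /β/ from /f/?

The two segments share [-lateral], [-nasal], [+continuant]. The only feature from the list on which they differ: /β/ is [+voice] while /f/ is [-voice].

[voice]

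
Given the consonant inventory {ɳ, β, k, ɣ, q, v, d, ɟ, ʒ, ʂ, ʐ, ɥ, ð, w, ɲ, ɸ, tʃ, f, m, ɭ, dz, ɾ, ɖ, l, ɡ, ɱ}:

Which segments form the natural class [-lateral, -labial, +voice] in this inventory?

Checking each segment against [-lateral], [-labial], [+voice]: /ɳ/ (retroflex nasal), /ɣ/ (voiced velar fricative), /d/ (voiced alveolar stop), /ɟ/ (voiced palatal stop), /ʒ/ (voiced postalveolar fricative), /ʐ/ (voiced retroflex fricative), among others, satisfy every feature; every other segment in the inventory fails at least one.

ɳ, ɣ, d, ɟ, ʒ, ʐ, ð, ɲ, dz, ɾ, ɖ, ɡ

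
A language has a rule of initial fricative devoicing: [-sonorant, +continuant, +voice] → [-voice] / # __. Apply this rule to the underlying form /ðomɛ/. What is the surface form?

Only the initial segment /ð/ is both word-initial and matches the structural description. It is a voiced dental fricative, so [-sonorant, +continuant, +voice] holds; changing it to [-voice] with all other features held fixed yields /θ/ (voiceless dental fricative). No other segment meets both the structural description and the environment, so the output is [θomɛ].

[θomɛ]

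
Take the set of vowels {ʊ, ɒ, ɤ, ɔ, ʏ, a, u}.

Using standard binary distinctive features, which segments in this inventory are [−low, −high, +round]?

ɔ

Checking each segment against [−low], [−high], [+round]: /ɔ/ (mid back rounded lax vowel) satisfies every feature; every other segment in the inventory fails at least one.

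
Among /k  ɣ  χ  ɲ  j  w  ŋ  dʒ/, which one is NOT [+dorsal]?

Every segment except /dʒ/ is [+dorsal]. /dʒ/ (voiced postalveolar affricate) is [-dorsal], so it is the exception.

dʒ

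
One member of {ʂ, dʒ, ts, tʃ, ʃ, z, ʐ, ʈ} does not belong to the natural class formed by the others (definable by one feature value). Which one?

ʈ

[strident] groups all but one: /ʐ, ts, ʂ, z, tʃ, ʃ, dʒ/ share [+strident] while /ʈ/ (voiceless retroflex stop) alone is [−strident]. Removing any other segment would not leave a single-feature class that excludes it.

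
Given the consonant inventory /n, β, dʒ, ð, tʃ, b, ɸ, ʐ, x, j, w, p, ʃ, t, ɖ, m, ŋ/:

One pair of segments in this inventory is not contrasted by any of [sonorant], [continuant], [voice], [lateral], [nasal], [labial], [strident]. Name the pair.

n, ŋ

On the given features, /n/ and /ŋ/ have an identical profile: [+sonorant], [−continuant], [+voice], [−lateral], [+nasal], [−labial], [−strident]. No other two segments in the inventory coincide on all 7 features. (They do differ in [coronal] and [dorsal], which are not among the given features.)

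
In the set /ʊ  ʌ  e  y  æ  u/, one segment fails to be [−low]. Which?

/æ/ is the low front unrounded vowel, which is [+low]; the rest — /y, ʌ, e, ʊ, u/ — are [−low].

æ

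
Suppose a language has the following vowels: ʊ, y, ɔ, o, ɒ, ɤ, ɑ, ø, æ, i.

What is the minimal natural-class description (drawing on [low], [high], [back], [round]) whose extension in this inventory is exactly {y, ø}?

Every target segment is [-back], [+round]; each remaining inventory member fails at least one of these. Each conjunct is needed — [+round] alone would also admit /ʊ, ɔ, o, ɒ/; [-back] alone would also admit /æ, i/ — and no other single listed feature has exactly this extension, so two is the minimum.

[-back, +round]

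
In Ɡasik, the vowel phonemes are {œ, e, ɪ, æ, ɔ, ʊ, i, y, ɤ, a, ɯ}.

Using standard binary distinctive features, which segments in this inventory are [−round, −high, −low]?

e, ɤ

Among the inventory, the [−round] segments are /e, ɪ, æ, i, ɤ, a, ɯ/.
Then [−high] gives /e, æ, ɤ, a/.
Among these, [−low] leaves /e, ɤ/.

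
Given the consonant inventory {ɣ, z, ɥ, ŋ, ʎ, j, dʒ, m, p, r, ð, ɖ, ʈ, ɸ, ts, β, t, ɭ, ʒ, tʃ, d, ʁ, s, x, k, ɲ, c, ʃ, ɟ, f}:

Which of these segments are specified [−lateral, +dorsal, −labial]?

Eliminate segments failing any feature: /z, dʒ, m, p, r, ð, ɖ, ʈ, ɸ, ts, β, t, ʒ, tʃ, d, s, ʃ, f/ are [−dorsal]; /ɥ/ is [+labial]; /ʎ, ɭ/ are [+lateral]. The remaining /ɣ, ŋ, j, ʁ, x, k, ɲ, c, ɟ/ satisfy [−lateral], [+dorsal], [−labial].

ɣ, ŋ, j, ʁ, x, k, ɲ, c, ɟ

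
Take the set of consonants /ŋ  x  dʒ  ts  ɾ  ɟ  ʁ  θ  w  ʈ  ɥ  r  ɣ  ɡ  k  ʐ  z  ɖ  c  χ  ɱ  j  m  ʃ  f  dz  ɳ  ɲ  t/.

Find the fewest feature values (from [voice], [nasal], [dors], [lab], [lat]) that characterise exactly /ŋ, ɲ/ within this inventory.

[+nasal, +dors]

Every target segment is [+nasal], [+dorsal]; each remaining inventory member fails at least one of these. Each conjunct is needed — [+dorsal] alone would also admit /x, ɟ, ʁ, w, …/; [+nasal] alone would also admit /ɱ, m, ɳ/ — and no other single listed feature has exactly this extension, so two is the minimum.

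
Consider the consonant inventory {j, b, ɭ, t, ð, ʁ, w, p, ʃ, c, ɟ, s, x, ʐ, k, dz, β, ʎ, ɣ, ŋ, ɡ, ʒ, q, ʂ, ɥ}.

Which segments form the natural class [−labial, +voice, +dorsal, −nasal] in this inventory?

Checking each segment against [−labial], [+voice], [+dorsal], [−nasal]: /j/ (palatal glide), /ʁ/ (voiced uvular fricative), /ɟ/ (voiced palatal stop), /ʎ/ (palatal lateral approximant), /ɣ/ (voiced velar fricative), /ɡ/ (voiced velar stop) satisfy every feature; every other segment in the inventory fails at least one.

j, ʁ, ɟ, ʎ, ɣ, ɡ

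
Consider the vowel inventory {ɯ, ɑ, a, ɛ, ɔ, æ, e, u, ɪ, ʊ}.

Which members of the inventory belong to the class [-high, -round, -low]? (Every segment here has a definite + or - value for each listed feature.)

Checking each segment against [-high], [-round], [-low]: /ɛ/ (mid front unrounded lax vowel), /e/ (mid front unrounded tense vowel) satisfy every feature; every other segment in the inventory fails at least one.

ɛ, e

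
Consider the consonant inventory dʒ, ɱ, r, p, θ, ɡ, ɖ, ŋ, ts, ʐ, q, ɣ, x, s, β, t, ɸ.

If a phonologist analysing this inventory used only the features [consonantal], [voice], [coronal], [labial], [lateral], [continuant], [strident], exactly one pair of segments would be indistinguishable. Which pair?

ŋ, ɡ

On the given features, /ŋ/ and /ɡ/ have an identical profile: [+consonantal], [+voice], [-coronal], [-labial], [-lateral], [-continuant], [-strident]. No other two segments in the inventory coincide on all 7 features. (They do differ in [sonorant] and [nasal], which are not among the given features.)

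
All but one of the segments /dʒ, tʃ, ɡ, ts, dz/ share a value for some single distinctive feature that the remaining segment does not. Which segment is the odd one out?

ɡ

The remaining segments after removing /ɡ/ share [+delayed release]; /ɡ/ (voiced velar stop) is [−delayed release]. For every other candidate removal, the leftover set fails to share any single feature value that the removed segment lacks.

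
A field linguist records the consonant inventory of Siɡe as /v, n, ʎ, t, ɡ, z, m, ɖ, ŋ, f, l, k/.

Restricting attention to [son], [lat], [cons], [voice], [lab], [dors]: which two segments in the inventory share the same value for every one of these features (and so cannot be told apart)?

z, ɖ

/z/ (voiced alveolar fricative) and /ɖ/ (voiced retroflex stop) are both [-sonorant], [-lateral], [+consonantal], [+voice], [-labial], [-dorsal], so none of the listed features separates them. (They do differ in [continuant], [strident] and [anterior], which are not among the given features.) Every other pair in the inventory differs on at least one listed feature.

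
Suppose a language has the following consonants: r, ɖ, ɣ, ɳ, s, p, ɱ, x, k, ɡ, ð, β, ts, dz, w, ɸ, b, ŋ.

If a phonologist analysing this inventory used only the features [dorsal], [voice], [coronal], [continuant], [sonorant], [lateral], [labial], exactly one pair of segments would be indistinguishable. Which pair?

Both /ɖ/ and /dz/ are [-dorsal], [+voice], [+coronal], [-continuant], [-sonorant], [-lateral], [-labial]. Since the list omits [strident], [delayed release] and [anterior] — which do distinguish the voiced retroflex stop from the voiced alveolar affricate — this pair collapses; all other pairs remain distinct.

ɖ, dz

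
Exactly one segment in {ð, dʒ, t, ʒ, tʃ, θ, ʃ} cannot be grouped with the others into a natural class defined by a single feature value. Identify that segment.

The remaining segments after removing /t/ share [+distributed]; /t/ (voiceless alveolar stop) is [−distributed]. For every other candidate removal, the leftover set fails to share any single feature value that the removed segment lacks.

t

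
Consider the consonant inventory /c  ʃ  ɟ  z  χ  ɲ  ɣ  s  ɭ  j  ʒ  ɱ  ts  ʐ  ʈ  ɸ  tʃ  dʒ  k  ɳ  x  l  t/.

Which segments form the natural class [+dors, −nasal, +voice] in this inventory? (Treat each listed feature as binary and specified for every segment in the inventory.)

ɟ, ɣ, j

Eliminate segments failing any feature: /c, χ, k, x/ are [−voice]; /ʃ, z, s, ɭ, ʒ, ɱ, ts, ʐ, ʈ, ɸ, tʃ, dʒ, ɳ, l, t/ are [−dorsal]; /ɲ/ is [+nasal]. The remaining /ɟ, ɣ, j/ satisfy [+dorsal], [−nasal], [+voice].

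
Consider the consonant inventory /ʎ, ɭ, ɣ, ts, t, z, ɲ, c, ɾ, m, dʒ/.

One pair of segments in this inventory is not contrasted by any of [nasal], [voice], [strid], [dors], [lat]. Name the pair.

On the given features, /dʒ/ and /z/ have an identical profile: [-nasal], [+voice], [+strident], [-dorsal], [-lateral]. No other two segments in the inventory coincide on all 5 features. (They do differ in [continuant], [anterior] and [distributed], which are not among the given features.)

dʒ, z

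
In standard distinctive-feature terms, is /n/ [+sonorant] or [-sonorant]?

As the alveolar nasal, /n/ is [+sonorant].

[+sonorant]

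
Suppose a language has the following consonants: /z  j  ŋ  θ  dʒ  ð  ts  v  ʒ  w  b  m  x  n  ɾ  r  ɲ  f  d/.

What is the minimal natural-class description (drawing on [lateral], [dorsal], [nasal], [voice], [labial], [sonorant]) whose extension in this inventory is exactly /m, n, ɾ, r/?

Every target segment is [+sonorant], [−dorsal]; each remaining inventory member fails at least one of these. Each conjunct is needed — [−dorsal] alone would also admit /z, θ, dʒ, ð, …/; [+sonorant] alone would also admit /j, ŋ, w, ɲ/ — and no other single listed feature has exactly this extension, so two is the minimum.

[+sonorant, −dorsal]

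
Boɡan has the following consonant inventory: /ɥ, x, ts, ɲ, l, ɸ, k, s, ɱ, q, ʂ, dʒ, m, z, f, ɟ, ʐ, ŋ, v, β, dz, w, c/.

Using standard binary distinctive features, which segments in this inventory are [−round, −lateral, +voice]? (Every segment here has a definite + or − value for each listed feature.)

Among the inventory, the [−round] segments are /x, ts, ɲ, l, ɸ, k, s, ɱ, q, ʂ, dʒ, m, z, f, ɟ, ʐ, ŋ, v, β, dz, c/.
Of those, [−lateral] gives /x, ts, ɲ, ɸ, k, s, ɱ, q, ʂ, dʒ, m, z, f, ɟ, ʐ, ŋ, v, β, dz, c/.
Then [+voice] leaves /ɲ, ɱ, dʒ, m, z, ɟ, ʐ, ŋ, v, β, dz/.

ɲ, ɱ, dʒ, m, z, ɟ, ʐ, ŋ, v, β, dz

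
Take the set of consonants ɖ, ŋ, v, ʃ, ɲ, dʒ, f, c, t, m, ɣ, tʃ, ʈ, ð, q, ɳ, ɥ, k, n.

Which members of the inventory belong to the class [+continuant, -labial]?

Checking each segment against [+continuant], [-labial]: /ʃ/ (voiceless postalveolar fricative), /ɣ/ (voiced velar fricative), /ð/ (voiced dental fricative) satisfy every feature; every other segment in the inventory fails at least one.

ʃ, ɣ, ð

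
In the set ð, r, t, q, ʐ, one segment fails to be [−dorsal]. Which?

q

/ʐ, t, r, ð/ are all [−dorsal]; /q/ (voiceless uvular stop) is [+dorsal].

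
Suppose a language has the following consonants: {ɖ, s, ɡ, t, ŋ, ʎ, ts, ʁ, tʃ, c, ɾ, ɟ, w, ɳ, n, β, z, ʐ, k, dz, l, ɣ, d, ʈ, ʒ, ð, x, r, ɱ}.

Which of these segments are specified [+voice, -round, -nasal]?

ɖ, ɡ, ʎ, ʁ, ɾ, ɟ, β, z, ʐ, dz, l, ɣ, d, ʒ, ð, r

Checking each segment against [+voice], [-round], [-nasal]: /ɖ/ (voiced retroflex stop), /ɡ/ (voiced velar stop), /ʎ/ (palatal lateral approximant), /ʁ/ (voiced uvular fricative), /ɾ/ (alveolar tap), /ɟ/ (voiced palatal stop), among others, satisfy every feature; every other segment in the inventory fails at least one.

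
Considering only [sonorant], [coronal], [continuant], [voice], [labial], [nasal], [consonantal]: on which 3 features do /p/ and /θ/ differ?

[continuant], [labial], [coronal]

The two segments share [−sonorant], [−voice], [−nasal], [+consonantal]. The only features from the list on which they differ: /p/ is [−continuant] while /θ/ is [+continuant]; /p/ is [+labial] while /θ/ is [−labial]; /p/ is [−coronal] while /θ/ is [+coronal].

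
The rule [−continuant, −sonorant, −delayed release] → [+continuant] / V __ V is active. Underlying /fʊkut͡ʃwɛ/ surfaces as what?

/k/ satisfies [−continuant, −sonorant, −delayed release] and sits in V __ V. The [+continuant] counterpart of the voiceless velar stop is /x/. Other segments in /fʊkut͡ʃwɛ/ either fail the structural description or are not in the environment, so the surface form is [fʊxut͡ʃwɛ].

[fʊxut͡ʃwɛ]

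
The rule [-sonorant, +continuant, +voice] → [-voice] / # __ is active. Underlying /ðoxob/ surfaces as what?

The only segment in the rule's environment that also matches [-sonorant, +continuant, +voice] is /ð/. Applying [-voice] turns the voiced dental fricative into /θ/ (voiceless dental fricative), giving [θoxob].

[θoxob]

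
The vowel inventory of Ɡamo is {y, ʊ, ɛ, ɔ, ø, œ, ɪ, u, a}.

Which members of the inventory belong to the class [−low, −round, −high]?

ɛ

Among the inventory, the [−low] segments are /y, ʊ, ɛ, ɔ, ø, œ, ɪ, u/.
Among these, [−round] gives /ɛ, ɪ/.
Intersecting with [−high] leaves /ɛ/.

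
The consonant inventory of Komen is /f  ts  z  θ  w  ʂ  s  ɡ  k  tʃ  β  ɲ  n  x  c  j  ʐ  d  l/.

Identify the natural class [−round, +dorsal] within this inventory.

The [−round] segments are /f, ts, z, θ, ʂ, s, ɡ, k, tʃ, β, ɲ, n, x, c, j, ʐ, d, l/.
Within that set, [+dorsal] leaves /ɡ, k, ɲ, x, c, j/.

ɡ, k, ɲ, x, c, j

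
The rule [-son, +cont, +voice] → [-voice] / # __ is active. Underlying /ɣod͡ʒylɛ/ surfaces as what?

[xod͡ʒylɛ]

The only segment in the rule's environment that also matches [-son, +cont, +voice] is /ɣ/. Applying [-voice] turns the voiced velar fricative into /x/ (voiceless velar fricative), giving [xod͡ʒylɛ].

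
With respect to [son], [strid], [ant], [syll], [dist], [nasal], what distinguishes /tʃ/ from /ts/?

[anterior], [distributed]

The two segments share [−sonorant], [+strident], [−syllabic], [−nasal]. The only features from the list on which they differ: /tʃ/ is [−anterior] while /ts/ is [+anterior]; /tʃ/ is [+distributed] while /ts/ is [−distributed].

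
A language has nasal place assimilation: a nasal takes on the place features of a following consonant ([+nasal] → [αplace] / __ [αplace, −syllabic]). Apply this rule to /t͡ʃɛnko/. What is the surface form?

[t͡ʃɛŋko]

In /t͡ʃɛnko/, the nasal /n/ precedes /k/, which is [+dorsal]. The nasal assimilates in place, becoming the [+dorsal] nasal /ŋ/. The surface form is [t͡ʃɛŋko].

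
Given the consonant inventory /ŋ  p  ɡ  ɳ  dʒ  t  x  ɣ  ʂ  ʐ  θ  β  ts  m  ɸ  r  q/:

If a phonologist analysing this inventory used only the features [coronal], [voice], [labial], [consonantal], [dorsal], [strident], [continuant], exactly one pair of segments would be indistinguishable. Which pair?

/ɡ/ (voiced velar stop) and /ŋ/ (velar nasal) are both [-coronal], [+voice], [-labial], [+consonantal], [+dorsal], [-strident], [-continuant], so none of the listed features separates them. (They do differ in [sonorant] and [nasal], which are not among the given features.) Every other pair in the inventory differs on at least one listed feature.

ɡ, ŋ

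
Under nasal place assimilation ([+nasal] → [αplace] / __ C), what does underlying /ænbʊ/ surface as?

In /ænbʊ/, the nasal /n/ precedes /b/, which is [+labial]. The nasal assimilates in place, becoming the [+labial] nasal /m/. The surface form is [æmbʊ].

[æmbʊ]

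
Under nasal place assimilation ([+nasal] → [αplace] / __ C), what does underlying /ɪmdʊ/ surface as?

[ɪndʊ]

The only nasal preceding a consonant is /m/ before /d/. /d/ is [+coronal], so /m/ → /n/, giving [ɪndʊ].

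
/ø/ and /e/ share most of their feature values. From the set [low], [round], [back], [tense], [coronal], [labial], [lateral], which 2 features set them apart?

/ø/ (mid front rounded tense vowel) and /e/ (mid front unrounded tense vowel) agree on [-low], [-back], [+tense], [-coronal], [-lateral]. They differ on [labial] (/ø/ [+], /e/ [-]), [round] (/ø/ [+], /e/ [-]).

[labial], [round]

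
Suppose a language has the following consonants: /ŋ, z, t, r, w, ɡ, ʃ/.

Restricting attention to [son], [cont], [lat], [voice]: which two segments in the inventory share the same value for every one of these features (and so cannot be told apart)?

On the given features, /w/ and /r/ have an identical profile: [+sonorant], [+continuant], [−lateral], [+voice]. No other two segments in the inventory coincide on all 4 features. (They do differ in [labial], [round], [coronal] and [dorsal], which are not among the given features.)

w, r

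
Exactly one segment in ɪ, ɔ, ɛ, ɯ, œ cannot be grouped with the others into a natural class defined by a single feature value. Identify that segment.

/ɪ, ɔ, œ, ɛ/ are all [-tense], but /ɯ/ (high back unrounded vowel) is [+tense]. No other single segment can be removed to leave a set sharing one feature value that the removed segment lacks, so /ɯ/ is the odd one out.

ɯ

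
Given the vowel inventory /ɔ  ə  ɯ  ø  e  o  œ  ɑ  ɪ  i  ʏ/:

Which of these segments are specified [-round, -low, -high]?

Eliminate segments failing any feature: /ɔ, ø, o, œ, ʏ/ are [+round]; /ɯ, ɪ, i/ are [+high]; /ɑ/ is [+low]. The remaining /ə, e/ satisfy [-round], [-low], [-high].

ə, e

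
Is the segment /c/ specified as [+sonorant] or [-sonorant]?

/c/ is the voiceless palatal stop. The feature [sonorant] marks segments produced without turbulent airflow (nasals, liquids, glides, vowels); /c/ lacks this property, so it is [-sonorant].

[-sonorant]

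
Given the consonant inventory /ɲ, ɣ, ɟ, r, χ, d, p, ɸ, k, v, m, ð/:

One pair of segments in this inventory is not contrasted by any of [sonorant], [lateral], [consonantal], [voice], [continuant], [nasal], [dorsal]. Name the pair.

Both /v/ and /ð/ are [−sonorant], [−lateral], [+consonantal], [+voice], [+continuant], [−nasal], [−dorsal]. Since the list omits [labial] and [coronal] — which do distinguish the voiced labiodental fricative from the voiced dental fricative — this pair collapses; all other pairs remain distinct.

v, ð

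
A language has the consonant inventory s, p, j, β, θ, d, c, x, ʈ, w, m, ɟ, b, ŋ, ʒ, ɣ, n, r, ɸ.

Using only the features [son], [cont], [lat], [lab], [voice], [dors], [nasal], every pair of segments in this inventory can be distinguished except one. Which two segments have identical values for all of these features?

s, θ

On the given features, /s/ and /θ/ have an identical profile: [-sonorant], [+continuant], [-lateral], [-labial], [-voice], [-dorsal], [-nasal]. No other two segments in the inventory coincide on all 7 features. (They do differ in [strident] and [distributed], which are not among the given features.)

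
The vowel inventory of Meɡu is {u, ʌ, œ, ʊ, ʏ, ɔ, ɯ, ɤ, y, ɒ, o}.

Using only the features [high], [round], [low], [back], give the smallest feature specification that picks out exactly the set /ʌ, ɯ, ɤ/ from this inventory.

[-round]

The target set is precisely the extension of [-round] in this inventory.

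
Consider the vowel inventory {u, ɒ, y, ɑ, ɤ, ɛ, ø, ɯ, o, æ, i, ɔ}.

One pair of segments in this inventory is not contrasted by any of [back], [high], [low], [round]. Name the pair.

/ɔ/ (mid back rounded lax vowel) and /o/ (mid back rounded tense vowel) are both [+back], [−high], [−low], [+round], so none of the listed features separates them. (They do differ in [tense], which is not among the given features.) Every other pair in the inventory differs on at least one listed feature.

ɔ, o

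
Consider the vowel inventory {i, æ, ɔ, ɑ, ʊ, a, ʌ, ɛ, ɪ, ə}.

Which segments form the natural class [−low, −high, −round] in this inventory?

Eliminate segments failing any feature: /i, ʊ, ɪ/ are [+high]; /æ, ɑ, a/ are [+low]; /ɔ/ is [+round]. The remaining /ʌ, ɛ, ə/ satisfy [−low], [−high], [−round].

ʌ, ɛ, ə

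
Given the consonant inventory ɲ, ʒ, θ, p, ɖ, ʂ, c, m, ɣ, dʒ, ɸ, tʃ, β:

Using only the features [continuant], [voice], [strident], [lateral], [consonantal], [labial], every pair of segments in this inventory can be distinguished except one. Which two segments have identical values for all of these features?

Both /ɖ/ and /ɲ/ are [-continuant], [+voice], [-strident], [-lateral], [+consonantal], [-labial]. Since the list omits [sonorant], [nasal] and [dorsal] — which do distinguish the voiced retroflex stop from the palatal nasal — this pair collapses; all other pairs remain distinct.

ɖ, ɲ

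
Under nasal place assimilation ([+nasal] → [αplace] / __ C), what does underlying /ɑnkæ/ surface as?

In /ɑnkæ/, the nasal /n/ precedes /k/, which is [+dorsal]. The nasal assimilates in place, becoming the [+dorsal] nasal /ŋ/. The surface form is [ɑŋkæ].

[ɑŋkæ]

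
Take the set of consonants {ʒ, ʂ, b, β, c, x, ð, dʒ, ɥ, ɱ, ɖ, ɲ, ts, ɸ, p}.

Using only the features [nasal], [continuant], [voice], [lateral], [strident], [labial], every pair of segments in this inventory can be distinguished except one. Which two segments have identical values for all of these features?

On the given features, /ɥ/ and /β/ have an identical profile: [−nasal], [+continuant], [+voice], [−lateral], [−strident], [+labial]. No other two segments in the inventory coincide on all 6 features. (They do differ in [sonorant], [round] and [dorsal], which are not among the given features.)

ɥ, β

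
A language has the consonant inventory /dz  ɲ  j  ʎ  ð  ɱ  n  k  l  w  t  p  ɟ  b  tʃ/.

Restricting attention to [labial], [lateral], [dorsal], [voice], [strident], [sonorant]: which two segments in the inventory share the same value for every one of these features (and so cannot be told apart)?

/j/ (palatal glide) and /ɲ/ (palatal nasal) are both [-labial], [-lateral], [+dorsal], [+voice], [-strident], [+sonorant], so none of the listed features separates them. (They do differ in [nasal] and [continuant], which are not among the given features.) Every other pair in the inventory differs on at least one listed feature.

j, ɲ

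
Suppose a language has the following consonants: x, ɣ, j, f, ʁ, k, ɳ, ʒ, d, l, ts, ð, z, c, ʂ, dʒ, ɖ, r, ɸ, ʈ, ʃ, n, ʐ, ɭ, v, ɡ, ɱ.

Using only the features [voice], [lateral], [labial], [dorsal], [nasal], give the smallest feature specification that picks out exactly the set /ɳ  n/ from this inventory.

[+nasal, -labial]

/ɳ, n/ are all [+nasal], [-labial], and no other segment in the inventory matches both values. Dropping any one of them over-generates: [-labial] alone would also admit /x, ɣ, j, ʁ, …/; [+nasal] alone would also admit /ɱ/. No other single listed feature picks out exactly this set either, so fewer than two features will not do.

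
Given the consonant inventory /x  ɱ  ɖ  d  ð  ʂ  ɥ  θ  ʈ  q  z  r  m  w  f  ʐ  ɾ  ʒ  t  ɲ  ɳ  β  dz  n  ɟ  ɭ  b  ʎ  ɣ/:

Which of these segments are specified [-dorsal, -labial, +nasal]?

ɳ, n

Checking each segment against [-dorsal], [-labial], [+nasal]: /ɳ/ (retroflex nasal), /n/ (alveolar nasal) satisfy every feature; every other segment in the inventory fails at least one.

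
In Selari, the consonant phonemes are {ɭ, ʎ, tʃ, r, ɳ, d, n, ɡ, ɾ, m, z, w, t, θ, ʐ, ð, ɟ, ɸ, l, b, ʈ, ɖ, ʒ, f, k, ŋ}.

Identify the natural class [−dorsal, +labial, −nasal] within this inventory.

ɸ, b, f

Checking each segment against [−dorsal], [+labial], [−nasal]: /ɸ/ (voiceless bilabial fricative), /b/ (voiced bilabial stop), /f/ (voiceless labiodental fricative) satisfy every feature; every other segment in the inventory fails at least one.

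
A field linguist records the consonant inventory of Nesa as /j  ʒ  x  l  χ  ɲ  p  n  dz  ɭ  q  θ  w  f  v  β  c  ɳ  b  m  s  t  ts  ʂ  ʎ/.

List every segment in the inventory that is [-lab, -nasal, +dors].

j, x, χ, q, c, ʎ

Eliminate segments failing any feature: /ʒ, l, dz, ɭ, θ, s, t, ts, ʂ/ are [-dorsal]; /ɲ, n, ɳ/ are [+nasal]; /p, w, f, v, β, b, m/ are [+labial]. The remaining /j, x, χ, q, c, ʎ/ satisfy [-labial], [-nasal], [+dorsal].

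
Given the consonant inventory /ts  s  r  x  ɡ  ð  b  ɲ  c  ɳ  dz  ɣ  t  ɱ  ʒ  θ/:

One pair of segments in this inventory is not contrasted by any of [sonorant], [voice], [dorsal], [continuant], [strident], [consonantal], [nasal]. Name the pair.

ɳ, ɱ

/ɳ/ (retroflex nasal) and /ɱ/ (labiodental nasal) are both [+sonorant], [+voice], [-dorsal], [-continuant], [-strident], [+consonantal], [+nasal], so none of the listed features separates them. (They do differ in [labial] and [coronal], which are not among the given features.) Every other pair in the inventory differs on at least one listed feature.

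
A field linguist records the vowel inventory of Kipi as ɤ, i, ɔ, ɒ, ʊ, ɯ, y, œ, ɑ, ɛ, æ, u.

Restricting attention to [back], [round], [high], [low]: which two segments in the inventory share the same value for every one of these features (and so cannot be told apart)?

On the given features, /u/ and /ʊ/ have an identical profile: [+back], [+round], [+high], [-low]. No other two segments in the inventory coincide on all 4 features. (They do differ in [tense], which is not among the given features.)

u, ʊ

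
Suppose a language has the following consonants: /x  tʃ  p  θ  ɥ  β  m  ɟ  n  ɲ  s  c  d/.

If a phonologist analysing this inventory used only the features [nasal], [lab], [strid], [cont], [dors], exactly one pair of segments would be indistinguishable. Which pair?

On the given features, /c/ and /ɟ/ have an identical profile: [-nasal], [-labial], [-strident], [-continuant], [+dorsal]. No other two segments in the inventory coincide on all 5 features. (They do differ in [voice], which is not among the given features.)

c, ɟ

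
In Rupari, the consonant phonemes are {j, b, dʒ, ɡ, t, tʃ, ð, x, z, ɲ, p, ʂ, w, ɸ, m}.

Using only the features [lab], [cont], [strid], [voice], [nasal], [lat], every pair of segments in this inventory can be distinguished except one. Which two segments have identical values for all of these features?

j, ð

Both /j/ and /ð/ are [-labial], [+continuant], [-strident], [+voice], [-nasal], [-lateral]. Since the list omits [sonorant] and [dorsal] — which do distinguish the palatal glide from the voiced dental fricative — this pair collapses; all other pairs remain distinct.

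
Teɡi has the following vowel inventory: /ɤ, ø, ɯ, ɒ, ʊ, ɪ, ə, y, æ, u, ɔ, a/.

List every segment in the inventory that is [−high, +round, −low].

ø, ɔ

Eliminate segments failing any feature: /ɤ, ə, æ, a/ are [−round]; /ɯ, ʊ, ɪ, y, u/ are [+high]; /ɒ/ is [+low]. The remaining /ø, ɔ/ satisfy [−high], [+round], [−low].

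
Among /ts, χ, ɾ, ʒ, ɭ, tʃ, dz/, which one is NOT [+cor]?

χ

/χ/ is the voiceless uvular fricative, which is [−coronal]; the rest — /ɭ, ts, ʒ, tʃ, ɾ, dz/ — are [+coronal].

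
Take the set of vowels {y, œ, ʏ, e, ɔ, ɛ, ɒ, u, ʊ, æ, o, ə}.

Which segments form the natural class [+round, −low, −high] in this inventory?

Eliminate segments failing any feature: /y, ʏ, u, ʊ/ are [+high]; /e, ɛ, æ, ə/ are [−round]; /ɒ/ is [+low]. The remaining /œ, ɔ, o/ satisfy [+round], [−low], [−high].

œ, ɔ, o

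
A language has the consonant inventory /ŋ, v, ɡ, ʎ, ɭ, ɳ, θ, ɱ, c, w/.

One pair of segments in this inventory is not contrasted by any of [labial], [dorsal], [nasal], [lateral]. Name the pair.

ɡ, c

On the given features, /ɡ/ and /c/ have an identical profile: [−labial], [+dorsal], [−nasal], [−lateral]. No other two segments in the inventory coincide on all 4 features. (They do differ in [voice] and [back], which are not among the given features.)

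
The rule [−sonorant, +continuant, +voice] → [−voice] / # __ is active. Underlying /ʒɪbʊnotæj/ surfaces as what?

[ʃɪbʊnotæj]

The only segment in the rule's environment that also matches [−sonorant, +continuant, +voice] is /ʒ/. Applying [−voice] turns the voiced postalveolar fricative into /ʃ/ (voiceless postalveolar fricative), giving [ʃɪbʊnotæj].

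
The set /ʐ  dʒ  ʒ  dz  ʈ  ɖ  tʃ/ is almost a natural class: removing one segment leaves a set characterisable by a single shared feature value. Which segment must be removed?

dz

The remaining segments after removing /dz/ share [−anterior]; /dz/ (voiced alveolar affricate) is [+anterior]. For every other candidate removal, the leftover set fails to share any single feature value that the removed segment lacks.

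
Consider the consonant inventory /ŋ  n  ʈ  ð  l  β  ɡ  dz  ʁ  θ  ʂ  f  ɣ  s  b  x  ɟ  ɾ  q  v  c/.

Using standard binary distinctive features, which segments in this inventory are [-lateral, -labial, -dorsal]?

Eliminate segments failing any feature: /ŋ, ɡ, ʁ, ɣ, x, ɟ, q, c/ are [+dorsal]; /l/ is [+lateral]; /β, f, b, v/ are [+labial]. The remaining /n, ʈ, ð, dz, θ, ʂ, s, ɾ/ satisfy [-lateral], [-labial], [-dorsal].

n, ʈ, ð, dz, θ, ʂ, s, ɾ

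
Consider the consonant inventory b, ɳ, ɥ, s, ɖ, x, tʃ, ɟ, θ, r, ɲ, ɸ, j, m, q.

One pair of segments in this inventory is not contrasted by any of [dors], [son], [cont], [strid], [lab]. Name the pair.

q, ɟ

/q/ (voiceless uvular stop) and /ɟ/ (voiced palatal stop) are both [+dorsal], [−sonorant], [−continuant], [−strident], [−labial], so none of the listed features separates them. (They do differ in [voice], [high] and [back], which are not among the given features.) Every other pair in the inventory differs on at least one listed feature.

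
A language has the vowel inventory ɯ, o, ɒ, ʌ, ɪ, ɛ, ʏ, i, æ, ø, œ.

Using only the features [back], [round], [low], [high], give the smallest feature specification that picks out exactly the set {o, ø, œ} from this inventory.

[−high, −low, +round]

Every target segment is [−high], [−low], [+round]; each remaining inventory member fails at least one of these. Each conjunct is needed — [−low, +round] alone would also admit /ʏ/; [−high, +round] alone would also admit /ɒ/; [−high, −low] alone would also admit /ʌ, ɛ/ — and no other combination of two listed features has exactly this extension, so three is the minimum.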